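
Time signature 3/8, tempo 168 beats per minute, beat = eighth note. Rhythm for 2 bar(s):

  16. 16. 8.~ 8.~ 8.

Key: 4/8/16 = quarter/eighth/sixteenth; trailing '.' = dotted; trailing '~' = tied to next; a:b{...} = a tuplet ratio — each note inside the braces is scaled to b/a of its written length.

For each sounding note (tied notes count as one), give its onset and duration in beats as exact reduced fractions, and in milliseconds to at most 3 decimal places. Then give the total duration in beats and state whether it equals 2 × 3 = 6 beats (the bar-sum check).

1) 0.0ms=0b +267.857ms=3/4b
2) 267.857ms=3/4b +267.857ms=3/4b
3) 535.714ms=3/2b +1607.143ms=9/2b
Σ=6b of 6 (168bpm 3/8) — PASS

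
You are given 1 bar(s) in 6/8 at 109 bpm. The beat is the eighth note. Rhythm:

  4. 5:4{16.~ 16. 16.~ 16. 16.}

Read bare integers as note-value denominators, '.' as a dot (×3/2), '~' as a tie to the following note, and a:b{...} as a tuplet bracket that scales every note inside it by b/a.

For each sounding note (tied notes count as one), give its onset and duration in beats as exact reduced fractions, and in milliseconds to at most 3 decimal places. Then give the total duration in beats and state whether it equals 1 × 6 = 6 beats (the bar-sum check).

1) 0.0ms=0b +1651.376ms=3b
2) 1651.376ms=3b +660.55ms=6/5b
3) 2311.927ms=21/5b +660.55ms=6/5b
4) 2972.477ms=27/5b +330.275ms=3/5b
Σ=6b of 6 (109bpm 6/8) — PASS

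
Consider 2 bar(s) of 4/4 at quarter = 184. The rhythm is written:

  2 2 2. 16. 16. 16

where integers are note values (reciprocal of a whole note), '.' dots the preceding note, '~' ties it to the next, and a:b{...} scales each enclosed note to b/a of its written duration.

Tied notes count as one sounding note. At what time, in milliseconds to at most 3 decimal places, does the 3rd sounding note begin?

note 3 onset = 4b = 1304.348ms

1. 0.0ms @ 0 + 652.174ms (2)
2. 652.174ms @ 2 + 652.174ms (2)
3. 1304.348ms @ 4 + 978.261ms (3)
4. 2282.609ms @ 7 + 122.283ms (3/8)
5. 2404.891ms @ 59/8 + 122.283ms (3/8)
6. 2527.174ms @ 31/4 + 81.522ms (1/4)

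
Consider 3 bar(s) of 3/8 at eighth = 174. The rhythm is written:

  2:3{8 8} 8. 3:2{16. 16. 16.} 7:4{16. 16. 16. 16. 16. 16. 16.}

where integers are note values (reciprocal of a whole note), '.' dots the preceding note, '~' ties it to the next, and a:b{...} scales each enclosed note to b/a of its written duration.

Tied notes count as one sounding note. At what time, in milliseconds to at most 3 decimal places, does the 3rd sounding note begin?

note 3 onset = 3b = 1034.483ms

1. 0.0ms @ 0 + 517.241ms (3/2)
2. 517.241ms @ 3/2 + 517.241ms (3/2)
3. 1034.483ms @ 3 + 517.241ms (3/2)
4. 1551.724ms @ 9/2 + 172.414ms (1/2)
5. 1724.138ms @ 5 + 172.414ms (1/2)
6. 1896.552ms @ 11/2 + 172.414ms (1/2)
7. 2068.966ms @ 6 + 147.783ms (3/7)
8. 2216.749ms @ 45/7 + 147.783ms (3/7)
9. 2364.532ms @ 48/7 + 147.783ms (3/7)
10. 2512.315ms @ 51/7 + 147.783ms (3/7)
11. 2660.099ms @ 54/7 + 147.783ms (3/7)
12. 2807.882ms @ 57/7 + 147.783ms (3/7)
13. 2955.665ms @ 60/7 + 147.783ms (3/7)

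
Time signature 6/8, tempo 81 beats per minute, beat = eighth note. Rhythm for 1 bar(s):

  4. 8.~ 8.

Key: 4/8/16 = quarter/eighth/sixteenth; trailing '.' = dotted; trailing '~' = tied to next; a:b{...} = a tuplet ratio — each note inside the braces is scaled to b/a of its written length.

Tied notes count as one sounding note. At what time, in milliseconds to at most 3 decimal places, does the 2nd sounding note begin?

1. 0.0ms @ 0 + 2222.222ms (3)
2. 2222.222ms @ 3 + 2222.222ms (3)

note 2 onset = 3b = 2222.222ms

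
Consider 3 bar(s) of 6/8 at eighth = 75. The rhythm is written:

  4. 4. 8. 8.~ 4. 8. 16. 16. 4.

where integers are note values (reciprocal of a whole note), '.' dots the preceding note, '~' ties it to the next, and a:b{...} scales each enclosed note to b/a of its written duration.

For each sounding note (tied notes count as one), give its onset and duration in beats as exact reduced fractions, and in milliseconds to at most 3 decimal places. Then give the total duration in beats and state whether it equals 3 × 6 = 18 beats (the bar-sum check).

1) 0.0ms=0b +2400.0ms=3b
2) 2400.0ms=3b +2400.0ms=3b
3) 4800.0ms=6b +1200.0ms=3/2b
4) 6000.0ms=15/2b +3600.0ms=9/2b
5) 9600.0ms=12b +1200.0ms=3/2b
6) 10800.0ms=27/2b +600.0ms=3/4b
7) 11400.0ms=57/4b +600.0ms=3/4b
8) 12000.0ms=15b +2400.0ms=3b
Σ=18b of 18 (75bpm 6/8) — PASS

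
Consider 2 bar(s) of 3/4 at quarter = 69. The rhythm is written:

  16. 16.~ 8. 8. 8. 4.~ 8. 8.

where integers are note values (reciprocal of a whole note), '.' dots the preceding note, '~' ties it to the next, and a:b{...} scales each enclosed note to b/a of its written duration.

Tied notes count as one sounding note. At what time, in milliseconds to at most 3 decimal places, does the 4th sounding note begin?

1. 0.0ms @ 0 + 326.087ms (3/8)
2. 326.087ms @ 3/8 + 978.261ms (9/8)
3. 1304.348ms @ 3/2 + 652.174ms (3/4)
4. 1956.522ms @ 9/4 + 652.174ms (3/4)
5. 2608.696ms @ 3 + 1956.522ms (9/4)
6. 4565.217ms @ 21/4 + 652.174ms (3/4)

note 4 onset = 9/4b = 1956.522ms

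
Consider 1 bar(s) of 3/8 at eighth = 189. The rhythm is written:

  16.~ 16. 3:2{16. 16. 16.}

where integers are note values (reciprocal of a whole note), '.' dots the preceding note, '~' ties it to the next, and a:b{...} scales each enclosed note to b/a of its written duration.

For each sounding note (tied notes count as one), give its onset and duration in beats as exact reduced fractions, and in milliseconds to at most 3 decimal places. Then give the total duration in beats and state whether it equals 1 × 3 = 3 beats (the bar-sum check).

1) 0.0ms=0b +476.19ms=3/2b
2) 476.19ms=3/2b +158.73ms=1/2b
3) 634.921ms=2b +158.73ms=1/2b
4) 793.651ms=5/2b +158.73ms=1/2b
Σ=3b of 3 (189bpm 3/8) — PASS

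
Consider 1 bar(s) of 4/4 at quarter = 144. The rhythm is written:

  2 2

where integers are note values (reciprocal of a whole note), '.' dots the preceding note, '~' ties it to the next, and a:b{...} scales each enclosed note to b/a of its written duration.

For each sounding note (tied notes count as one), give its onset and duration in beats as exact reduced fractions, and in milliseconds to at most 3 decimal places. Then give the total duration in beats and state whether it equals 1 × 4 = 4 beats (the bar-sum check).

1) 0.0ms=0b +833.333ms=2b
2) 833.333ms=2b +833.333ms=2b
Σ=4b of 4 (144bpm 4/4) — PASS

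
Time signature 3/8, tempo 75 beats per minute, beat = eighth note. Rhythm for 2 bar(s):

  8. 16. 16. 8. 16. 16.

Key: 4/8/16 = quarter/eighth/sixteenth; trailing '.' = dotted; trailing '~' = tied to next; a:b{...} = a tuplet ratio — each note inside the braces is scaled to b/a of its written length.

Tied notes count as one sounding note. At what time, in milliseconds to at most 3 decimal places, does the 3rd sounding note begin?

1. 0.0ms @ 0 + 1200.0ms (3/2)
2. 1200.0ms @ 3/2 + 600.0ms (3/4)
3. 1800.0ms @ 9/4 + 600.0ms (3/4)
4. 2400.0ms @ 3 + 1200.0ms (3/2)
5. 3600.0ms @ 9/2 + 600.0ms (3/4)
6. 4200.0ms @ 21/4 + 600.0ms (3/4)

note 3 onset = 9/4b = 1800.0ms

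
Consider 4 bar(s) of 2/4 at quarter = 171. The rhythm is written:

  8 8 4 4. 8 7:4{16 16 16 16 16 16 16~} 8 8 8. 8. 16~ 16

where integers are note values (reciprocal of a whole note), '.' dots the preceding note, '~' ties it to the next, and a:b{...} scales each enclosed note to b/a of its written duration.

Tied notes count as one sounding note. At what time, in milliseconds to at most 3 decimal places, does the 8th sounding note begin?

1. 0.0ms @ 0 + 175.439ms (1/2)
2. 175.439ms @ 1/2 + 175.439ms (1/2)
3. 350.877ms @ 1 + 350.877ms (1)
4. 701.754ms @ 2 + 526.316ms (3/2)
5. 1228.07ms @ 7/2 + 175.439ms (1/2)
6. 1403.509ms @ 4 + 50.125ms (1/7)
7. 1453.634ms @ 29/7 + 50.125ms (1/7)
8. 1503.759ms @ 30/7 + 50.125ms (1/7)
9. 1553.885ms @ 31/7 + 50.125ms (1/7)
10. 1604.01ms @ 32/7 + 50.125ms (1/7)
11. 1654.135ms @ 33/7 + 50.125ms (1/7)
12. 1704.261ms @ 34/7 + 225.564ms (9/14)
13. 1929.825ms @ 11/2 + 175.439ms (1/2)
14. 2105.263ms @ 6 + 263.158ms (3/4)
15. 2368.421ms @ 27/4 + 263.158ms (3/4)
16. 2631.579ms @ 15/2 + 175.439ms (1/2)

note 8 onset = 30/7b = 1503.759ms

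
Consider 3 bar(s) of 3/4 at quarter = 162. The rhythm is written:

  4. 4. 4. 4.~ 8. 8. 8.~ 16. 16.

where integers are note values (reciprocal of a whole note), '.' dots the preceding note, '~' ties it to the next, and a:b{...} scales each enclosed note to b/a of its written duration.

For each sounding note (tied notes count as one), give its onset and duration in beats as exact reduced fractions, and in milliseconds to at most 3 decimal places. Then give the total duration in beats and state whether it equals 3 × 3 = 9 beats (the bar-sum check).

1) 0.0ms=0b +555.556ms=3/2b
2) 555.556ms=3/2b +555.556ms=3/2b
3) 1111.111ms=3b +555.556ms=3/2b
4) 1666.667ms=9/2b +833.333ms=9/4b
5) 2500.0ms=27/4b +277.778ms=3/4b
6) 2777.778ms=15/2b +416.667ms=9/8b
7) 3194.444ms=69/8b +138.889ms=3/8b
Σ=9b of 9 (162bpm 3/4) — PASS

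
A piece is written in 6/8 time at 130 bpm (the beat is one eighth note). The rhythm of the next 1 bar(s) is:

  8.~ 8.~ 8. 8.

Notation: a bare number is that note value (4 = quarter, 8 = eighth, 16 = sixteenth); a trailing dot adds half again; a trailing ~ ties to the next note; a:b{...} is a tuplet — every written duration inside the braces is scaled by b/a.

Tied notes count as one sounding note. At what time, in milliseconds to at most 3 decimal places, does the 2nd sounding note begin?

note 2 onset = 9/2b = 2076.923ms

1. 0.0ms @ 0 + 2076.923ms (9/2)
2. 2076.923ms @ 9/2 + 692.308ms (3/2)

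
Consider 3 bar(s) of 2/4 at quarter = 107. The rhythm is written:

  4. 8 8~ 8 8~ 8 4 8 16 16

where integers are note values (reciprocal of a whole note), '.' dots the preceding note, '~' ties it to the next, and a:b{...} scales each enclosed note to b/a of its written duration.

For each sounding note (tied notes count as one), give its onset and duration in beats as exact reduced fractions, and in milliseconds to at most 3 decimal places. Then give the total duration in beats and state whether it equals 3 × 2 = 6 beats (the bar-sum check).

1) 0.0ms=0b +841.121ms=3/2b
2) 841.121ms=3/2b +280.374ms=1/2b
3) 1121.495ms=2b +560.748ms=1b
4) 1682.243ms=3b +560.748ms=1b
5) 2242.991ms=4b +560.748ms=1b
6) 2803.738ms=5b +280.374ms=1/2b
7) 3084.112ms=11/2b +140.187ms=1/4b
8) 3224.299ms=23/4b +140.187ms=1/4b
Σ=6b of 6 (107bpm 2/4) — PASS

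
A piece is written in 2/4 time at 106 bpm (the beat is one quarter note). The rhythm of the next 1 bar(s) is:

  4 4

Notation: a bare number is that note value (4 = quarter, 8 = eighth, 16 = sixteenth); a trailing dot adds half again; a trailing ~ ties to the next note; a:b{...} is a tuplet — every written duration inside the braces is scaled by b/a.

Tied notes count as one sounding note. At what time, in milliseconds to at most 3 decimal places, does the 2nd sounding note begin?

note 2 onset = 1b = 566.038ms

1. 0.0ms @ 0 + 566.038ms (1)
2. 566.038ms @ 1 + 566.038ms (1)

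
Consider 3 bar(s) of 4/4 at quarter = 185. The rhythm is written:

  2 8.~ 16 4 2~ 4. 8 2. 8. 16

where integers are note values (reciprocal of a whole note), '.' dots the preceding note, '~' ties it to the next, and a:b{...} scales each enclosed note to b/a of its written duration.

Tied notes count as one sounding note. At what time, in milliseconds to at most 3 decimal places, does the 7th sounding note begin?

note 7 onset = 11b = 3567.568ms

1. 0.0ms @ 0 + 648.649ms (2)
2. 648.649ms @ 2 + 324.324ms (1)
3. 972.973ms @ 3 + 324.324ms (1)
4. 1297.297ms @ 4 + 1135.135ms (7/2)
5. 2432.432ms @ 15/2 + 162.162ms (1/2)
6. 2594.595ms @ 8 + 972.973ms (3)
7. 3567.568ms @ 11 + 243.243ms (3/4)
8. 3810.811ms @ 47/4 + 81.081ms (1/4)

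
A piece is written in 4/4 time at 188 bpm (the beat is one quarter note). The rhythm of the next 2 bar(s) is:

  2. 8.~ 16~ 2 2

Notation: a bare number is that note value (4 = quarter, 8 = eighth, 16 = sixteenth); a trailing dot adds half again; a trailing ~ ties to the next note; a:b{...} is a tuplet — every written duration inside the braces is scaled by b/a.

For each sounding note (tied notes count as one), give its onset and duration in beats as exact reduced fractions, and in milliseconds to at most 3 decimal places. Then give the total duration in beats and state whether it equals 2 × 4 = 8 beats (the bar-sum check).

1) 0.0ms=0b +957.447ms=3b
2) 957.447ms=3b +957.447ms=3b
3) 1914.894ms=6b +638.298ms=2b
Σ=8b of 8 (188bpm 4/4) — PASS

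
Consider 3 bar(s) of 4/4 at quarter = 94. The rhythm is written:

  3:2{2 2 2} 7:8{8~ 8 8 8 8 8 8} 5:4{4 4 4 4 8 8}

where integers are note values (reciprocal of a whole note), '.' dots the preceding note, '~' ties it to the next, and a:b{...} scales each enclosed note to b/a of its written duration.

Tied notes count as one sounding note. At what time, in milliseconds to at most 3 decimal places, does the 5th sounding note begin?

1. 0.0ms @ 0 + 851.064ms (4/3)
2. 851.064ms @ 4/3 + 851.064ms (4/3)
3. 1702.128ms @ 8/3 + 851.064ms (4/3)
4. 2553.191ms @ 4 + 729.483ms (8/7)
5. 3282.675ms @ 36/7 + 364.742ms (4/7)
6. 3647.416ms @ 40/7 + 364.742ms (4/7)
7. 4012.158ms @ 44/7 + 364.742ms (4/7)
8. 4376.9ms @ 48/7 + 364.742ms (4/7)
9. 4741.641ms @ 52/7 + 364.742ms (4/7)
10. 5106.383ms @ 8 + 510.638ms (4/5)
11. 5617.021ms @ 44/5 + 510.638ms (4/5)
12. 6127.66ms @ 48/5 + 510.638ms (4/5)
13. 6638.298ms @ 52/5 + 510.638ms (4/5)
14. 7148.936ms @ 56/5 + 255.319ms (2/5)
15. 7404.255ms @ 58/5 + 255.319ms (2/5)

note 5 onset = 36/7b = 3282.675ms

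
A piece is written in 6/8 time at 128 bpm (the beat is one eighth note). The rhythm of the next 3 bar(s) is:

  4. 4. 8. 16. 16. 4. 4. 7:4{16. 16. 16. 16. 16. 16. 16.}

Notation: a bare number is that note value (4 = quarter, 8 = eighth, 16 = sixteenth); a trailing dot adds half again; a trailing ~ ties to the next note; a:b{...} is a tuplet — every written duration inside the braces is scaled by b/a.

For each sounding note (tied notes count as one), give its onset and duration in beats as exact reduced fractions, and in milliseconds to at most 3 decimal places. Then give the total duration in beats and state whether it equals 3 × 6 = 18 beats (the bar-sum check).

1) 0.0ms=0b +1406.25ms=3b
2) 1406.25ms=3b +1406.25ms=3b
3) 2812.5ms=6b +703.125ms=3/2b
4) 3515.625ms=15/2b +351.562ms=3/4b
5) 3867.188ms=33/4b +351.562ms=3/4b
6) 4218.75ms=9b +1406.25ms=3b
7) 5625.0ms=12b +1406.25ms=3b
8) 7031.25ms=15b +200.893ms=3/7b
9) 7232.143ms=108/7b +200.893ms=3/7b
10) 7433.036ms=111/7b +200.893ms=3/7b
11) 7633.929ms=114/7b +200.893ms=3/7b
12) 7834.821ms=117/7b +200.893ms=3/7b
13) 8035.714ms=120/7b +200.893ms=3/7b
14) 8236.607ms=123/7b +200.893ms=3/7b
Σ=18b of 18 (128bpm 6/8) — PASS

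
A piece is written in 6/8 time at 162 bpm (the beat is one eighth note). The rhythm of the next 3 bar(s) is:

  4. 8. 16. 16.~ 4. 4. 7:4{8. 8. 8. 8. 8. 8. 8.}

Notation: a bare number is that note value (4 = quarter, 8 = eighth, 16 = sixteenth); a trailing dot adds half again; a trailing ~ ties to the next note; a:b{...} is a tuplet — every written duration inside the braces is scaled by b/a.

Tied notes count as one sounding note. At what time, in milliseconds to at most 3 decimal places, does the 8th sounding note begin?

1. 0.0ms @ 0 + 1111.111ms (3)
2. 1111.111ms @ 3 + 555.556ms (3/2)
3. 1666.667ms @ 9/2 + 277.778ms (3/4)
4. 1944.444ms @ 21/4 + 1388.889ms (15/4)
5. 3333.333ms @ 9 + 1111.111ms (3)
6. 4444.444ms @ 12 + 317.46ms (6/7)
7. 4761.905ms @ 90/7 + 317.46ms (6/7)
8. 5079.365ms @ 96/7 + 317.46ms (6/7)
9. 5396.825ms @ 102/7 + 317.46ms (6/7)
10. 5714.286ms @ 108/7 + 317.46ms (6/7)
11. 6031.746ms @ 114/7 + 317.46ms (6/7)
12. 6349.206ms @ 120/7 + 317.46ms (6/7)

note 8 onset = 96/7b = 5079.365ms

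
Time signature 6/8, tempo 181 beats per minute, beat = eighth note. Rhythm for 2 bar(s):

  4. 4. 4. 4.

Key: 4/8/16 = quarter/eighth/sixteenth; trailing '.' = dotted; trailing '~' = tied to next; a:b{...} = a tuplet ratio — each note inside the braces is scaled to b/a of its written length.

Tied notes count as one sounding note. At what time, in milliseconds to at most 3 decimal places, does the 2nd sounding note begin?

note 2 onset = 3b = 994.475ms

1. 0.0ms @ 0 + 994.475ms (3)
2. 994.475ms @ 3 + 994.475ms (3)
3. 1988.95ms @ 6 + 994.475ms (3)
4. 2983.425ms @ 9 + 994.475ms (3)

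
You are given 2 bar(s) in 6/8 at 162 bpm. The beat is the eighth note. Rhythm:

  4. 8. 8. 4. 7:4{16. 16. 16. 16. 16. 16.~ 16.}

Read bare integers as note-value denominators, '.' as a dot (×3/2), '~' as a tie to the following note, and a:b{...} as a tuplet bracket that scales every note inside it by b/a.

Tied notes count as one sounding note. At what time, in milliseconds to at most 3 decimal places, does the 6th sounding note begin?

note 6 onset = 66/7b = 3492.063ms

1. 0.0ms @ 0 + 1111.111ms (3)
2. 1111.111ms @ 3 + 555.556ms (3/2)
3. 1666.667ms @ 9/2 + 555.556ms (3/2)
4. 2222.222ms @ 6 + 1111.111ms (3)
5. 3333.333ms @ 9 + 158.73ms (3/7)
6. 3492.063ms @ 66/7 + 158.73ms (3/7)
7. 3650.794ms @ 69/7 + 158.73ms (3/7)
8. 3809.524ms @ 72/7 + 158.73ms (3/7)
9. 3968.254ms @ 75/7 + 158.73ms (3/7)
10. 4126.984ms @ 78/7 + 317.46ms (6/7)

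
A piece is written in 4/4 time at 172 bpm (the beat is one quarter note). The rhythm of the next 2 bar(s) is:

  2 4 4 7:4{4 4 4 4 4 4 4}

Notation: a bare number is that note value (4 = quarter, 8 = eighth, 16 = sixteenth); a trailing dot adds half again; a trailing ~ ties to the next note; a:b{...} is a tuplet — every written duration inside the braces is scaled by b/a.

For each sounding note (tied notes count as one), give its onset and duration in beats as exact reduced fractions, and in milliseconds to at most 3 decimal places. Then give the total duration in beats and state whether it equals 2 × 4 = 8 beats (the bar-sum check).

1) 0.0ms=0b +697.674ms=2b
2) 697.674ms=2b +348.837ms=1b
3) 1046.512ms=3b +348.837ms=1b
4) 1395.349ms=4b +199.336ms=4/7b
5) 1594.684ms=32/7b +199.336ms=4/7b
6) 1794.02ms=36/7b +199.336ms=4/7b
7) 1993.355ms=40/7b +199.336ms=4/7b
8) 2192.691ms=44/7b +199.336ms=4/7b
9) 2392.027ms=48/7b +199.336ms=4/7b
10) 2591.362ms=52/7b +199.336ms=4/7b
Σ=8b of 8 (172bpm 4/4) — PASS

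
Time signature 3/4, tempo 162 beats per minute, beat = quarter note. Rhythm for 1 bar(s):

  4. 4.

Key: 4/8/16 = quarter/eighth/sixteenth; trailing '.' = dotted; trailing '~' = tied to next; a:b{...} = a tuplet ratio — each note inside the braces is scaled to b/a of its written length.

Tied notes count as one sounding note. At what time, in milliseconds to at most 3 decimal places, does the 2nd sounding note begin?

note 2 onset = 3/2b = 555.556ms

1. 0.0ms @ 0 + 555.556ms (3/2)
2. 555.556ms @ 3/2 + 555.556ms (3/2)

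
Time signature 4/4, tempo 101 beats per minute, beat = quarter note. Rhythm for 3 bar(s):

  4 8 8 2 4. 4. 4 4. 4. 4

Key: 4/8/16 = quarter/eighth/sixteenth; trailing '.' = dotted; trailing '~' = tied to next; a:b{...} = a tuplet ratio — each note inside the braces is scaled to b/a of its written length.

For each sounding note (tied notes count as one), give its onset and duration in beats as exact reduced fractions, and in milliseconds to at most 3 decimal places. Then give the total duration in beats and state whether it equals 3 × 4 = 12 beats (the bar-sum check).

1) 0.0ms=0b +594.059ms=1b
2) 594.059ms=1b +297.03ms=1/2b
3) 891.089ms=3/2b +297.03ms=1/2b
4) 1188.119ms=2b +1188.119ms=2b
5) 2376.238ms=4b +891.089ms=3/2b
6) 3267.327ms=11/2b +891.089ms=3/2b
7) 4158.416ms=7b +594.059ms=1b
8) 4752.475ms=8b +891.089ms=3/2b
9) 5643.564ms=19/2b +891.089ms=3/2b
10) 6534.653ms=11b +594.059ms=1b
Σ=12b of 12 (101bpm 4/4) — PASS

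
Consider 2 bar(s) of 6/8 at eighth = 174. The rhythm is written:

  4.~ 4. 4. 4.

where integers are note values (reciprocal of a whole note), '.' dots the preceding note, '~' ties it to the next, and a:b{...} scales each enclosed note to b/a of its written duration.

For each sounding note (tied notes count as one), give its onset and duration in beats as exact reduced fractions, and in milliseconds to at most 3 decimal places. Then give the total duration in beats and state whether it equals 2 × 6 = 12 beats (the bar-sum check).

1) 0.0ms=0b +2068.966ms=6b
2) 2068.966ms=6b +1034.483ms=3b
3) 3103.448ms=9b +1034.483ms=3b
Σ=12b of 12 (174bpm 6/8) — PASS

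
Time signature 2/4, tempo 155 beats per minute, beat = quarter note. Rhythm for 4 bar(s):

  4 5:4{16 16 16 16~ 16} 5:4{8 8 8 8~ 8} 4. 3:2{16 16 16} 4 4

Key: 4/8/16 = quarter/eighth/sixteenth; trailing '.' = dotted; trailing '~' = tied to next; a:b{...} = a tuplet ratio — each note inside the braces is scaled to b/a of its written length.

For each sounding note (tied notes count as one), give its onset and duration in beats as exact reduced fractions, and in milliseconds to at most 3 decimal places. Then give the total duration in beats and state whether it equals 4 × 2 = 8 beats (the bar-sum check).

1) 0.0ms=0b +387.097ms=1b
2) 387.097ms=1b +77.419ms=1/5b
3) 464.516ms=6/5b +77.419ms=1/5b
4) 541.935ms=7/5b +77.419ms=1/5b
5) 619.355ms=8/5b +154.839ms=2/5b
6) 774.194ms=2b +154.839ms=2/5b
7) 929.032ms=12/5b +154.839ms=2/5b
8) 1083.871ms=14/5b +154.839ms=2/5b
9) 1238.71ms=16/5b +309.677ms=4/5b
10) 1548.387ms=4b +580.645ms=3/2b
11) 2129.032ms=11/2b +64.516ms=1/6b
12) 2193.548ms=17/3b +64.516ms=1/6b
13) 2258.065ms=35/6b +64.516ms=1/6b
14) 2322.581ms=6b +387.097ms=1b
15) 2709.677ms=7b +387.097ms=1b
Σ=8b of 8 (155bpm 2/4) — PASS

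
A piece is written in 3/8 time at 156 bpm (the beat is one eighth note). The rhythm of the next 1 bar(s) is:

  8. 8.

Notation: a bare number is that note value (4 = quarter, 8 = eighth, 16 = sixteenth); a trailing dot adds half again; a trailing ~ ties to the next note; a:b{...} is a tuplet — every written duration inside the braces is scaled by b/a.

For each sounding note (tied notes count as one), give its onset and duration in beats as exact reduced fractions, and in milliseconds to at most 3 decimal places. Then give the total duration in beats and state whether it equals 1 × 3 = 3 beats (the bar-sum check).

1) 0.0ms=0b +576.923ms=3/2b
2) 576.923ms=3/2b +576.923ms=3/2b
Σ=3b of 3 (156bpm 3/8) — PASS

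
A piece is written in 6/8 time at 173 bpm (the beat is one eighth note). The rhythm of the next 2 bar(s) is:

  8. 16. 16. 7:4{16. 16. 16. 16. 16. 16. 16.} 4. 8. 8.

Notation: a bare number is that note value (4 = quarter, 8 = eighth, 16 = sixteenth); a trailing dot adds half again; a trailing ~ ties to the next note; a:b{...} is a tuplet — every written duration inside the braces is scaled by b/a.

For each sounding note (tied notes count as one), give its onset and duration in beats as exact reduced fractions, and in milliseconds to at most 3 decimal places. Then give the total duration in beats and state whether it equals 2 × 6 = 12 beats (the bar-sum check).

1) 0.0ms=0b +520.231ms=3/2b
2) 520.231ms=3/2b +260.116ms=3/4b
3) 780.347ms=9/4b +260.116ms=3/4b
4) 1040.462ms=3b +148.637ms=3/7b
5) 1189.1ms=24/7b +148.637ms=3/7b
6) 1337.737ms=27/7b +148.637ms=3/7b
7) 1486.375ms=30/7b +148.637ms=3/7b
8) 1635.012ms=33/7b +148.637ms=3/7b
9) 1783.65ms=36/7b +148.637ms=3/7b
10) 1932.287ms=39/7b +148.637ms=3/7b
11) 2080.925ms=6b +1040.462ms=3b
12) 3121.387ms=9b +520.231ms=3/2b
13) 3641.618ms=21/2b +520.231ms=3/2b
Σ=12b of 12 (173bpm 6/8) — PASS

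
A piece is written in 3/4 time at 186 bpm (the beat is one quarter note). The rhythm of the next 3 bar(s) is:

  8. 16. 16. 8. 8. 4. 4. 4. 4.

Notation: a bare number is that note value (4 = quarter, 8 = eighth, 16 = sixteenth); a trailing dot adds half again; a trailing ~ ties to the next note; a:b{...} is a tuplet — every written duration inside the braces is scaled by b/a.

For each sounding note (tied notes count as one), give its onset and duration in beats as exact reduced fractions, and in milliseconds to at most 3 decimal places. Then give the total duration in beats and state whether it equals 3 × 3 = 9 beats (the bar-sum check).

1) 0.0ms=0b +241.935ms=3/4b
2) 241.935ms=3/4b +120.968ms=3/8b
3) 362.903ms=9/8b +120.968ms=3/8b
4) 483.871ms=3/2b +241.935ms=3/4b
5) 725.806ms=9/4b +241.935ms=3/4b
6) 967.742ms=3b +483.871ms=3/2b
7) 1451.613ms=9/2b +483.871ms=3/2b
8) 1935.484ms=6b +483.871ms=3/2b
9) 2419.355ms=15/2b +483.871ms=3/2b
Σ=9b of 9 (186bpm 3/4) — PASS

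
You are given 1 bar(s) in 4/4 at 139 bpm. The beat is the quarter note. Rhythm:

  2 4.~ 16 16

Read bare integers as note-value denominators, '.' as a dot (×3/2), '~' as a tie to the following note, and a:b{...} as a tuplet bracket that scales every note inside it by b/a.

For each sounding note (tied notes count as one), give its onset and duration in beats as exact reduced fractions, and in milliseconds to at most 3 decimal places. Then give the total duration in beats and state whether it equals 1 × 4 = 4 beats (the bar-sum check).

1) 0.0ms=0b +863.309ms=2b
2) 863.309ms=2b +755.396ms=7/4b
3) 1618.705ms=15/4b +107.914ms=1/4b
Σ=4b of 4 (139bpm 4/4) — PASS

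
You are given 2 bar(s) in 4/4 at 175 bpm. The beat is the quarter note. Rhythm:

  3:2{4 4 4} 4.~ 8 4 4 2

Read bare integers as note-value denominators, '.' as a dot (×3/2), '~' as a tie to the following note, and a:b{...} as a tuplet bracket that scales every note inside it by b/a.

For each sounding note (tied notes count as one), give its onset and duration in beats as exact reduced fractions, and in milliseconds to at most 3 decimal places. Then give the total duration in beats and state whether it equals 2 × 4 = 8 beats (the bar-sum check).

1) 0.0ms=0b +228.571ms=2/3b
2) 228.571ms=2/3b +228.571ms=2/3b
3) 457.143ms=4/3b +228.571ms=2/3b
4) 685.714ms=2b +685.714ms=2b
5) 1371.429ms=4b +342.857ms=1b
6) 1714.286ms=5b +342.857ms=1b
7) 2057.143ms=6b +685.714ms=2b
Σ=8b of 8 (175bpm 4/4) — PASS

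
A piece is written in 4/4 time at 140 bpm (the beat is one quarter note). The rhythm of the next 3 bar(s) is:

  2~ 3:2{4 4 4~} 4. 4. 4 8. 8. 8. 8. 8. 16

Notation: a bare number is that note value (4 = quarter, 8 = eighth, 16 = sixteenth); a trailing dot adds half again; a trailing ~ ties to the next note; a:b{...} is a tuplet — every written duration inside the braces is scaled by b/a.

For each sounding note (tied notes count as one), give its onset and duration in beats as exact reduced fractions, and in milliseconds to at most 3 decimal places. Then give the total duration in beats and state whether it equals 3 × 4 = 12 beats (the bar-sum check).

1) 0.0ms=0b +1142.857ms=8/3b
2) 1142.857ms=8/3b +285.714ms=2/3b
3) 1428.571ms=10/3b +928.571ms=13/6b
4) 2357.143ms=11/2b +642.857ms=3/2b
5) 3000.0ms=7b +428.571ms=1b
6) 3428.571ms=8b +321.429ms=3/4b
7) 3750.0ms=35/4b +321.429ms=3/4b
8) 4071.429ms=19/2b +321.429ms=3/4b
9) 4392.857ms=41/4b +321.429ms=3/4b
10) 4714.286ms=11b +321.429ms=3/4b
11) 5035.714ms=47/4b +107.143ms=1/4b
Σ=12b of 12 (140bpm 4/4) — PASS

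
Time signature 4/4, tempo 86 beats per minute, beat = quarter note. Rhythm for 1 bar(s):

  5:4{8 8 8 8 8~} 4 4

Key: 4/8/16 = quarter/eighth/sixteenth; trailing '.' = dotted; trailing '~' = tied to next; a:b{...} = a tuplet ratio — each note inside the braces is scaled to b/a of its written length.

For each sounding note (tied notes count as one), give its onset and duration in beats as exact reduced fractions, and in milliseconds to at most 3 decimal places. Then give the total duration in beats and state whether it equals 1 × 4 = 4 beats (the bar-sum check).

1) 0.0ms=0b +279.07ms=2/5b
2) 279.07ms=2/5b +279.07ms=2/5b
3) 558.14ms=4/5b +279.07ms=2/5b
4) 837.209ms=6/5b +279.07ms=2/5b
5) 1116.279ms=8/5b +976.744ms=7/5b
6) 2093.023ms=3b +697.674ms=1b
Σ=4b of 4 (86bpm 4/4) — PASS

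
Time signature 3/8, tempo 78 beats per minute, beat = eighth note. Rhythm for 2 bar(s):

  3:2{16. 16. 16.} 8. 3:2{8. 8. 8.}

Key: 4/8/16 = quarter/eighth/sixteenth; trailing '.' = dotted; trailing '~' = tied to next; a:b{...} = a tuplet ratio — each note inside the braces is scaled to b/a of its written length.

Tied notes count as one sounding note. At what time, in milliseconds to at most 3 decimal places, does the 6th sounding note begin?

note 6 onset = 4b = 3076.923ms

1. 0.0ms @ 0 + 384.615ms (1/2)
2. 384.615ms @ 1/2 + 384.615ms (1/2)
3. 769.231ms @ 1 + 384.615ms (1/2)
4. 1153.846ms @ 3/2 + 1153.846ms (3/2)
5. 2307.692ms @ 3 + 769.231ms (1)
6. 3076.923ms @ 4 + 769.231ms (1)
7. 3846.154ms @ 5 + 769.231ms (1)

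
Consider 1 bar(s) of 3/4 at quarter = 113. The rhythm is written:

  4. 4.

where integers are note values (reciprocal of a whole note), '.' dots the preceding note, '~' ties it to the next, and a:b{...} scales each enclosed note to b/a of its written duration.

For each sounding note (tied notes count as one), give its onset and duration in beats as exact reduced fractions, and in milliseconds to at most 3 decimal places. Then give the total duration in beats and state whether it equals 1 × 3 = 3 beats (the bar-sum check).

1) 0.0ms=0b +796.46ms=3/2b
2) 796.46ms=3/2b +796.46ms=3/2b
Σ=3b of 3 (113bpm 3/4) — PASS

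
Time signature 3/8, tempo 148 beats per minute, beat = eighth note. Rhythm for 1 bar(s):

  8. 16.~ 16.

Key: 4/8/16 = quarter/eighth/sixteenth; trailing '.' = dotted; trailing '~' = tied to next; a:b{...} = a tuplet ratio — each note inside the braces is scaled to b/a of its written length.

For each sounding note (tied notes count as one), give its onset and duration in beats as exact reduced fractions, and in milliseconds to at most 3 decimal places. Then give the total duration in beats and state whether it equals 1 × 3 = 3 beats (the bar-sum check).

1) 0.0ms=0b +608.108ms=3/2b
2) 608.108ms=3/2b +608.108ms=3/2b
Σ=3b of 3 (148bpm 3/8) — PASS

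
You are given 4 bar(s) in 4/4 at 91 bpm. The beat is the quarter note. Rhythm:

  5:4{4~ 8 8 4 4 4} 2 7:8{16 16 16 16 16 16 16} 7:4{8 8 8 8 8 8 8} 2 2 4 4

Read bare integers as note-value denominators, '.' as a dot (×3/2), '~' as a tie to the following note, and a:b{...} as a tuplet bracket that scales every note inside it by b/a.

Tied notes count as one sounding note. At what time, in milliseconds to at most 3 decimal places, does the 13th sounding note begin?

1. 0.0ms @ 0 + 791.209ms (6/5)
2. 791.209ms @ 6/5 + 263.736ms (2/5)
3. 1054.945ms @ 8/5 + 527.473ms (4/5)
4. 1582.418ms @ 12/5 + 527.473ms (4/5)
5. 2109.89ms @ 16/5 + 527.473ms (4/5)
6. 2637.363ms @ 4 + 1318.681ms (2)
7. 3956.044ms @ 6 + 188.383ms (2/7)
8. 4144.427ms @ 44/7 + 188.383ms (2/7)
9. 4332.81ms @ 46/7 + 188.383ms (2/7)
10. 4521.193ms @ 48/7 + 188.383ms (2/7)
11. 4709.576ms @ 50/7 + 188.383ms (2/7)
12. 4897.959ms @ 52/7 + 188.383ms (2/7)
13. 5086.342ms @ 54/7 + 188.383ms (2/7)
14. 5274.725ms @ 8 + 188.383ms (2/7)
15. 5463.108ms @ 58/7 + 188.383ms (2/7)
16. 5651.491ms @ 60/7 + 188.383ms (2/7)
17. 5839.874ms @ 62/7 + 188.383ms (2/7)
18. 6028.257ms @ 64/7 + 188.383ms (2/7)
19. 6216.641ms @ 66/7 + 188.383ms (2/7)
20. 6405.024ms @ 68/7 + 188.383ms (2/7)
21. 6593.407ms @ 10 + 1318.681ms (2)
22. 7912.088ms @ 12 + 1318.681ms (2)
23. 9230.769ms @ 14 + 659.341ms (1)
24. 9890.11ms @ 15 + 659.341ms (1)

note 13 onset = 54/7b = 5086.342ms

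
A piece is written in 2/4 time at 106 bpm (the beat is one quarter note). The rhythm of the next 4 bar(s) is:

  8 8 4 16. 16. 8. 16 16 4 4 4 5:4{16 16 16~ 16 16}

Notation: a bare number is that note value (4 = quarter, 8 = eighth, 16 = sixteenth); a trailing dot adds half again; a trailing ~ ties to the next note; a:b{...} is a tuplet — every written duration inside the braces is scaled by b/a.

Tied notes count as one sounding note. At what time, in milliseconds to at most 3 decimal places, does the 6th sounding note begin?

1. 0.0ms @ 0 + 283.019ms (1/2)
2. 283.019ms @ 1/2 + 283.019ms (1/2)
3. 566.038ms @ 1 + 566.038ms (1)
4. 1132.075ms @ 2 + 212.264ms (3/8)
5. 1344.34ms @ 19/8 + 212.264ms (3/8)
6. 1556.604ms @ 11/4 + 424.528ms (3/4)
7. 1981.132ms @ 7/2 + 141.509ms (1/4)
8. 2122.642ms @ 15/4 + 141.509ms (1/4)
9. 2264.151ms @ 4 + 566.038ms (1)
10. 2830.189ms @ 5 + 566.038ms (1)
11. 3396.226ms @ 6 + 566.038ms (1)
12. 3962.264ms @ 7 + 113.208ms (1/5)
13. 4075.472ms @ 36/5 + 113.208ms (1/5)
14. 4188.679ms @ 37/5 + 226.415ms (2/5)
15. 4415.094ms @ 39/5 + 113.208ms (1/5)

note 6 onset = 11/4b = 1556.604ms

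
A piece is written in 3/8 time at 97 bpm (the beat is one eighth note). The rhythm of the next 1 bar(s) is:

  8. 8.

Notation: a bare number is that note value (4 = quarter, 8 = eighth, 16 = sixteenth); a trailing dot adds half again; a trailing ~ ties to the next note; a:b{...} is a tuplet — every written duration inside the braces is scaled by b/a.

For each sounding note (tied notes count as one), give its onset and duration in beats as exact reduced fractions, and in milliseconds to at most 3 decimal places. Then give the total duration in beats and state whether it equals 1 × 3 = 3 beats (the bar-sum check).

1) 0.0ms=0b +927.835ms=3/2b
2) 927.835ms=3/2b +927.835ms=3/2b
Σ=3b of 3 (97bpm 3/8) — PASS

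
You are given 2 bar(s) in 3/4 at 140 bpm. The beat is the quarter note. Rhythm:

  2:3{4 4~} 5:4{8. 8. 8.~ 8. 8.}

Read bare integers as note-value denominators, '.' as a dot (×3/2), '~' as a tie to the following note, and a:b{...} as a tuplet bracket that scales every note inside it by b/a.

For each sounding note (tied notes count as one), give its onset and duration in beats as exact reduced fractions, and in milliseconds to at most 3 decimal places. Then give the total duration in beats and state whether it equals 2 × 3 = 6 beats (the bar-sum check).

1) 0.0ms=0b +642.857ms=3/2b
2) 642.857ms=3/2b +900.0ms=21/10b
3) 1542.857ms=18/5b +257.143ms=3/5b
4) 1800.0ms=21/5b +514.286ms=6/5b
5) 2314.286ms=27/5b +257.143ms=3/5b
Σ=6b of 6 (140bpm 3/4) — PASS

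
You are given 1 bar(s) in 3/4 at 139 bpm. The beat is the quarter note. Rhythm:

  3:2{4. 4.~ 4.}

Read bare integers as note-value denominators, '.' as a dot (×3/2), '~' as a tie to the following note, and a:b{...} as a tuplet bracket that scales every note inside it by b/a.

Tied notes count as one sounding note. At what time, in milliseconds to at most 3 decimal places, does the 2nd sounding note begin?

1. 0.0ms @ 0 + 431.655ms (1)
2. 431.655ms @ 1 + 863.309ms (2)

note 2 onset = 1b = 431.655ms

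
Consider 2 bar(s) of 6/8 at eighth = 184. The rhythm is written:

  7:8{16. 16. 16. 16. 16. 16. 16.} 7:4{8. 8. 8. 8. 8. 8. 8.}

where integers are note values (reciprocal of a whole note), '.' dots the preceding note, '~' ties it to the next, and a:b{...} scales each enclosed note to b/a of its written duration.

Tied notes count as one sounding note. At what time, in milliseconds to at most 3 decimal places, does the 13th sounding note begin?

note 13 onset = 72/7b = 3354.037ms

1. 0.0ms @ 0 + 279.503ms (6/7)
2. 279.503ms @ 6/7 + 279.503ms (6/7)
3. 559.006ms @ 12/7 + 279.503ms (6/7)
4. 838.509ms @ 18/7 + 279.503ms (6/7)
5. 1118.012ms @ 24/7 + 279.503ms (6/7)
6. 1397.516ms @ 30/7 + 279.503ms (6/7)
7. 1677.019ms @ 36/7 + 279.503ms (6/7)
8. 1956.522ms @ 6 + 279.503ms (6/7)
9. 2236.025ms @ 48/7 + 279.503ms (6/7)
10. 2515.528ms @ 54/7 + 279.503ms (6/7)
11. 2795.031ms @ 60/7 + 279.503ms (6/7)
12. 3074.534ms @ 66/7 + 279.503ms (6/7)
13. 3354.037ms @ 72/7 + 279.503ms (6/7)
14. 3633.54ms @ 78/7 + 279.503ms (6/7)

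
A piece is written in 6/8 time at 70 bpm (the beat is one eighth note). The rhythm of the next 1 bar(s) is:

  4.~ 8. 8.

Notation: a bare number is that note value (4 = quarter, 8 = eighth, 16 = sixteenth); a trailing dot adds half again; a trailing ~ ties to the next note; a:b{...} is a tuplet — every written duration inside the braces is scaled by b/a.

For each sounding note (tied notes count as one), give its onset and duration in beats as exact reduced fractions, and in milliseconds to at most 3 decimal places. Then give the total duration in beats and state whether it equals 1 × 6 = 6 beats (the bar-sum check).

1) 0.0ms=0b +3857.143ms=9/2b
2) 3857.143ms=9/2b +1285.714ms=3/2b
Σ=6b of 6 (70bpm 6/8) — PASS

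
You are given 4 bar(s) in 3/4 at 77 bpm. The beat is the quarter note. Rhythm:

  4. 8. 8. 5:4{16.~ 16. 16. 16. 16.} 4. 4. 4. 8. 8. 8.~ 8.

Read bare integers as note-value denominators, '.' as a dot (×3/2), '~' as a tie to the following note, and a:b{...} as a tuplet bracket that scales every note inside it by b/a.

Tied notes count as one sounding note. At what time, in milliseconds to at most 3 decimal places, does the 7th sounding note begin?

note 7 onset = 21/5b = 3272.727ms

1. 0.0ms @ 0 + 1168.831ms (3/2)
2. 1168.831ms @ 3/2 + 584.416ms (3/4)
3. 1753.247ms @ 9/4 + 584.416ms (3/4)
4. 2337.662ms @ 3 + 467.532ms (3/5)
5. 2805.195ms @ 18/5 + 233.766ms (3/10)
6. 3038.961ms @ 39/10 + 233.766ms (3/10)
7. 3272.727ms @ 21/5 + 233.766ms (3/10)
8. 3506.494ms @ 9/2 + 1168.831ms (3/2)
9. 4675.325ms @ 6 + 1168.831ms (3/2)
10. 5844.156ms @ 15/2 + 1168.831ms (3/2)
11. 7012.987ms @ 9 + 584.416ms (3/4)
12. 7597.403ms @ 39/4 + 584.416ms (3/4)
13. 8181.818ms @ 21/2 + 1168.831ms (3/2)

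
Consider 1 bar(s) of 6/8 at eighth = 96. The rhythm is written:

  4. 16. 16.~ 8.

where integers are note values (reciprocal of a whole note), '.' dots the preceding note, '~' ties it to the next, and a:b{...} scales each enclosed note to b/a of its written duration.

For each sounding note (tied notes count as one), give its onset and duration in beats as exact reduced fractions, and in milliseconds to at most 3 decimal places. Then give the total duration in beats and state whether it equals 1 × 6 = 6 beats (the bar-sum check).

1) 0.0ms=0b +1875.0ms=3b
2) 1875.0ms=3b +468.75ms=3/4b
3) 2343.75ms=15/4b +1406.25ms=9/4b
Σ=6b of 6 (96bpm 6/8) — PASS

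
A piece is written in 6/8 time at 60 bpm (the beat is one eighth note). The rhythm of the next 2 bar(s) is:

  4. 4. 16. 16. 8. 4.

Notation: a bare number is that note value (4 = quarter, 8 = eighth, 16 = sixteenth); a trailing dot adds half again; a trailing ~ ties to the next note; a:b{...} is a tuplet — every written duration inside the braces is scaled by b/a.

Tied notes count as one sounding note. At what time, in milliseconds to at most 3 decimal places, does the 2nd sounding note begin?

1. 0.0ms @ 0 + 3000.0ms (3)
2. 3000.0ms @ 3 + 3000.0ms (3)
3. 6000.0ms @ 6 + 750.0ms (3/4)
4. 6750.0ms @ 27/4 + 750.0ms (3/4)
5. 7500.0ms @ 15/2 + 1500.0ms (3/2)
6. 9000.0ms @ 9 + 3000.0ms (3)

note 2 onset = 3b = 3000.0ms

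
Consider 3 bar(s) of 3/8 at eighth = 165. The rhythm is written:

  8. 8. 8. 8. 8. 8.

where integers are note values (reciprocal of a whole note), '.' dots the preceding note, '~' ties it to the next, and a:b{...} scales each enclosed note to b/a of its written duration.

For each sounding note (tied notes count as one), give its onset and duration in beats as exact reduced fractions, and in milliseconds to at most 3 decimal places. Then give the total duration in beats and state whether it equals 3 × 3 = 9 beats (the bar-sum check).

1) 0.0ms=0b +545.455ms=3/2b
2) 545.455ms=3/2b +545.455ms=3/2b
3) 1090.909ms=3b +545.455ms=3/2b
4) 1636.364ms=9/2b +545.455ms=3/2b
5) 2181.818ms=6b +545.455ms=3/2b
6) 2727.273ms=15/2b +545.455ms=3/2b
Σ=9b of 9 (165bpm 3/8) — PASS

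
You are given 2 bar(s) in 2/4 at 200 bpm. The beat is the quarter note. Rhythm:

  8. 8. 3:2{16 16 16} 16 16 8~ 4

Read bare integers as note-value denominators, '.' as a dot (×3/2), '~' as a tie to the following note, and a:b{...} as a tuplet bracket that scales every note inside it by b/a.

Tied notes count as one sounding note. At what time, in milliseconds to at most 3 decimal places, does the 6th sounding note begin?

1. 0.0ms @ 0 + 225.0ms (3/4)
2. 225.0ms @ 3/4 + 225.0ms (3/4)
3. 450.0ms @ 3/2 + 50.0ms (1/6)
4. 500.0ms @ 5/3 + 50.0ms (1/6)
5. 550.0ms @ 11/6 + 50.0ms (1/6)
6. 600.0ms @ 2 + 75.0ms (1/4)
7. 675.0ms @ 9/4 + 75.0ms (1/4)
8. 750.0ms @ 5/2 + 450.0ms (3/2)

note 6 onset = 2b = 600.0ms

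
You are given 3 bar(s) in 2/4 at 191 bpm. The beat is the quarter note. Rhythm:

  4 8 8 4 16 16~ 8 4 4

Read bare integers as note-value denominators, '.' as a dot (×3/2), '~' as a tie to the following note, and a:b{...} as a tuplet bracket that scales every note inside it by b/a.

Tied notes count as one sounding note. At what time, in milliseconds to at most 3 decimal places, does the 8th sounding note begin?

1. 0.0ms @ 0 + 314.136ms (1)
2. 314.136ms @ 1 + 157.068ms (1/2)
3. 471.204ms @ 3/2 + 157.068ms (1/2)
4. 628.272ms @ 2 + 314.136ms (1)
5. 942.408ms @ 3 + 78.534ms (1/4)
6. 1020.942ms @ 13/4 + 235.602ms (3/4)
7. 1256.545ms @ 4 + 314.136ms (1)
8. 1570.681ms @ 5 + 314.136ms (1)

note 8 onset = 5b = 1570.681ms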